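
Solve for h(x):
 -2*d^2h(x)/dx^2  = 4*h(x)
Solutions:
 h(x) = C1*sin(sqrt(2)*x) + C2*cos(sqrt(2)*x)


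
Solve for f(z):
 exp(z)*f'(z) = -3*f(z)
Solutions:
 f(z) = C1*exp(3*exp(-z))


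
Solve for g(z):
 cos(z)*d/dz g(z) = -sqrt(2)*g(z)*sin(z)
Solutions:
 g(z) = C1*cos(z)^(sqrt(2))


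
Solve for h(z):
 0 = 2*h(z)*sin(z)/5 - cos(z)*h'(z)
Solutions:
 h(z) = C1/cos(z)^(2/5)


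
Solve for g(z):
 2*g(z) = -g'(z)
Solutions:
 g(z) = C1*exp(-2*z)


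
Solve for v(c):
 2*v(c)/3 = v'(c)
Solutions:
 v(c) = C1*exp(2*c/3)


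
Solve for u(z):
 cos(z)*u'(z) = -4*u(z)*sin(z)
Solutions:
 u(z) = C1*cos(z)^4


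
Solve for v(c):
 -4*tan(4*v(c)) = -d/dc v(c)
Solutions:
 v(c) = -asin(C1*exp(16*c))/4 + pi/4
 v(c) = asin(C1*exp(16*c))/4


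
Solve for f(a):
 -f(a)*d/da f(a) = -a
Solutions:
 f(a) = -sqrt(C1 + a^2)
 f(a) = sqrt(C1 + a^2)


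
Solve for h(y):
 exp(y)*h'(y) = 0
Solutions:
 h(y) = C1


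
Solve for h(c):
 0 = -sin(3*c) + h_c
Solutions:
 h(c) = C1 - cos(3*c)/3


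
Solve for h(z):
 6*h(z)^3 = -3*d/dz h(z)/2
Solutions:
 h(z) = -sqrt(2)*sqrt(-1/(C1 - 4*z))/2
 h(z) = sqrt(2)*sqrt(-1/(C1 - 4*z))/2


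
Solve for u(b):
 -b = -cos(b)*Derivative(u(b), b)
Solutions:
 u(b) = C1 + Integral(b/cos(b), b)


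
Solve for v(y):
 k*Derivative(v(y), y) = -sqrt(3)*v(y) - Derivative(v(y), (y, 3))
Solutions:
 v(y) = C1*exp(2^(1/3)*y*(2*k/((-sqrt(3) + 3*I)*(sqrt(4*k^3 + 81) + 9)^(1/3)) + 2^(1/3)*sqrt(3)*(sqrt(4*k^3 + 81) + 9)^(1/3)/12 - 2^(1/3)*I*(sqrt(4*k^3 + 81) + 9)^(1/3)/4)) + C2*exp(2^(1/3)*y*(-2*k/((sqrt(3) + 3*I)*(sqrt(4*k^3 + 81) + 9)^(1/3)) + 2^(1/3)*sqrt(3)*(sqrt(4*k^3 + 81) + 9)^(1/3)/12 + 2^(1/3)*I*(sqrt(4*k^3 + 81) + 9)^(1/3)/4)) + C3*exp(2^(1/3)*sqrt(3)*y*(2*k/(sqrt(4*k^3 + 81) + 9)^(1/3) - 2^(1/3)*(sqrt(4*k^3 + 81) + 9)^(1/3))/6)


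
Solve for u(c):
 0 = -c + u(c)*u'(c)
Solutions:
 u(c) = -sqrt(C1 + c^2)
 u(c) = sqrt(C1 + c^2)


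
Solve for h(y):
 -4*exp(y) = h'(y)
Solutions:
 h(y) = C1 - 4*exp(y)


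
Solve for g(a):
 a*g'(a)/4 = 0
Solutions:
 g(a) = C1


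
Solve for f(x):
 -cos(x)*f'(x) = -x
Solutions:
 f(x) = C1 + Integral(x/cos(x), x)


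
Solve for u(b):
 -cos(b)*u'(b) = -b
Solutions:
 u(b) = C1 + Integral(b/cos(b), b)


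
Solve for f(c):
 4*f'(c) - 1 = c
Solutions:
 f(c) = C1 + c^2/8 + c/4


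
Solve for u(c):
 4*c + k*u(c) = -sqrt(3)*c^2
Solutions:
 u(c) = c*(-sqrt(3)*c - 4)/k


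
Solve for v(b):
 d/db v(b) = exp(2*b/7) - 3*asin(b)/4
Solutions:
 v(b) = C1 - 3*b*asin(b)/4 - 3*sqrt(1 - b^2)/4 + 7*exp(2*b/7)/2


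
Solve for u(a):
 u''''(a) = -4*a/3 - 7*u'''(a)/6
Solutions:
 u(a) = C1 + C2*a + C3*a^2 + C4*exp(-7*a/6) - a^4/21 + 8*a^3/49


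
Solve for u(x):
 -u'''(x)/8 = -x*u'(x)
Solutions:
 u(x) = C1 + Integral(C2*airyai(2*x) + C3*airybi(2*x), x)


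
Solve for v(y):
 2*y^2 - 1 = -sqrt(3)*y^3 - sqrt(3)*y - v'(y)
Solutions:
 v(y) = C1 - sqrt(3)*y^4/4 - 2*y^3/3 - sqrt(3)*y^2/2 + y


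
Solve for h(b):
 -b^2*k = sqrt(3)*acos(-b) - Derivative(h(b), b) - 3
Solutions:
 h(b) = C1 + b^3*k/3 - 3*b + sqrt(3)*(b*acos(-b) + sqrt(1 - b^2))


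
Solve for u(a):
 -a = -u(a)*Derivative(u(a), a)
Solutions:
 u(a) = -sqrt(C1 + a^2)
 u(a) = sqrt(C1 + a^2)


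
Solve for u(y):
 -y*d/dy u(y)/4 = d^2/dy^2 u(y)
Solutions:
 u(y) = C1 + C2*erf(sqrt(2)*y/4)


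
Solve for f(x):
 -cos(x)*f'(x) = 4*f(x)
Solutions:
 f(x) = C1*(sin(x)^2 - 2*sin(x) + 1)/(sin(x)^2 + 2*sin(x) + 1)


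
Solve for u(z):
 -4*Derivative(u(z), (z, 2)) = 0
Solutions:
 u(z) = C1 + C2*z


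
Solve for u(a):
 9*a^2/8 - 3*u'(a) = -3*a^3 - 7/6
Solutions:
 u(a) = C1 + a^4/4 + a^3/8 + 7*a/18


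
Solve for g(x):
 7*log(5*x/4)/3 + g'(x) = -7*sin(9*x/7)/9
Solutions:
 g(x) = C1 - 7*x*log(x)/3 - 3*x*log(5) + 2*x*log(10)/3 + 7*x/3 + 4*x*log(2) + 49*cos(9*x/7)/81


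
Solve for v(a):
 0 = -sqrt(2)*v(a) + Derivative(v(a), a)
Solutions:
 v(a) = C1*exp(sqrt(2)*a)


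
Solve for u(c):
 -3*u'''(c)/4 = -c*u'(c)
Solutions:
 u(c) = C1 + Integral(C2*airyai(6^(2/3)*c/3) + C3*airybi(6^(2/3)*c/3), c)


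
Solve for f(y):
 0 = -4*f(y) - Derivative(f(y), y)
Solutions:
 f(y) = C1*exp(-4*y)


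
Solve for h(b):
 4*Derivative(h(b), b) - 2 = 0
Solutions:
 h(b) = C1 + b/2


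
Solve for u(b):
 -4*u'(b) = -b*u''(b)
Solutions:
 u(b) = C1 + C2*b^5


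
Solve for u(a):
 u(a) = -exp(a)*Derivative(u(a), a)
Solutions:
 u(a) = C1*exp(exp(-a))


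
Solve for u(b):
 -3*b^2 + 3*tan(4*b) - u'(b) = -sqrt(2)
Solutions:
 u(b) = C1 - b^3 + sqrt(2)*b - 3*log(cos(4*b))/4


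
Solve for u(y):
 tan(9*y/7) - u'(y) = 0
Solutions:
 u(y) = C1 - 7*log(cos(9*y/7))/9


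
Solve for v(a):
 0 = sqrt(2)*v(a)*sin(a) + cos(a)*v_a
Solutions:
 v(a) = C1*cos(a)^(sqrt(2))


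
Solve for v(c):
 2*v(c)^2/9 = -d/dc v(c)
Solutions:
 v(c) = 9/(C1 + 2*c)


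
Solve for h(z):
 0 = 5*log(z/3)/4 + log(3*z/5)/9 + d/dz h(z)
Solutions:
 h(z) = C1 - 49*z*log(z)/36 + z*log(5)/9 + 41*z*log(3)/36 + 49*z/36


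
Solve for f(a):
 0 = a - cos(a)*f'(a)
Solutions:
 f(a) = C1 + Integral(a/cos(a), a)


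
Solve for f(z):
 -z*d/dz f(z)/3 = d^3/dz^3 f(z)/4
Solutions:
 f(z) = C1 + Integral(C2*airyai(-6^(2/3)*z/3) + C3*airybi(-6^(2/3)*z/3), z)


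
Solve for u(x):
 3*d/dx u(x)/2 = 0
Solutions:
 u(x) = C1


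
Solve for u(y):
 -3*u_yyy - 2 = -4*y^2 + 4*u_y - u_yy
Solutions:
 u(y) = C1 + y^3/3 + y^2/4 - 15*y/8 + (C2*sin(sqrt(47)*y/6) + C3*cos(sqrt(47)*y/6))*exp(y/6)


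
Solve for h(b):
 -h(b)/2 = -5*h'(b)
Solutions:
 h(b) = C1*exp(b/10)


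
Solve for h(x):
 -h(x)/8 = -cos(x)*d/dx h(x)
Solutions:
 h(x) = C1*(sin(x) + 1)^(1/16)/(sin(x) - 1)^(1/16)


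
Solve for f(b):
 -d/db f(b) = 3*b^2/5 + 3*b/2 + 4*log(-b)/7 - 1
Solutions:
 f(b) = C1 - b^3/5 - 3*b^2/4 - 4*b*log(-b)/7 + 11*b/7


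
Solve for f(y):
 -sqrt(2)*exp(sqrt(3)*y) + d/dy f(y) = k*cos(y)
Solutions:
 f(y) = C1 + k*sin(y) + sqrt(6)*exp(sqrt(3)*y)/3


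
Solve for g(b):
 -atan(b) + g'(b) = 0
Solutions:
 g(b) = C1 + b*atan(b) - log(b^2 + 1)/2


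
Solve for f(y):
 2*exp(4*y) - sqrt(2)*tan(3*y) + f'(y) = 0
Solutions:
 f(y) = C1 - exp(4*y)/2 - sqrt(2)*log(cos(3*y))/3


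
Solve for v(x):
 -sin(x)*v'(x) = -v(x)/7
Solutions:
 v(x) = C1*(cos(x) - 1)^(1/14)/(cos(x) + 1)^(1/14)


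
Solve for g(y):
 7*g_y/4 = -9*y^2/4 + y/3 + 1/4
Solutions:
 g(y) = C1 - 3*y^3/7 + 2*y^2/21 + y/7


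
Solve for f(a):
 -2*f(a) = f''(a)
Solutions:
 f(a) = C1*sin(sqrt(2)*a) + C2*cos(sqrt(2)*a)


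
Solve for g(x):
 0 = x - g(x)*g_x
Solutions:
 g(x) = -sqrt(C1 + x^2)
 g(x) = sqrt(C1 + x^2)


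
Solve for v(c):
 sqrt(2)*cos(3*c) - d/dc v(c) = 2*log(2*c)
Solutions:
 v(c) = C1 - 2*c*log(c) - 2*c*log(2) + 2*c + sqrt(2)*sin(3*c)/3


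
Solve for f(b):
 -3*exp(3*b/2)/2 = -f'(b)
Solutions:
 f(b) = C1 + exp(3*b/2)


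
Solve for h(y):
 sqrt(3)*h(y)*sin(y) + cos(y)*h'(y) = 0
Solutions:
 h(y) = C1*cos(y)^(sqrt(3))


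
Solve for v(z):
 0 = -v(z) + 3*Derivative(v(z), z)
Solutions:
 v(z) = C1*exp(z/3)


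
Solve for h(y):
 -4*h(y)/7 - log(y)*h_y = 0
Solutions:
 h(y) = C1*exp(-4*li(y)/7)


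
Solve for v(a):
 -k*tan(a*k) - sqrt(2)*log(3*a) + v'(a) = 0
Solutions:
 v(a) = C1 + sqrt(2)*a*(log(a) - 1) + sqrt(2)*a*log(3) + k*Piecewise((-log(cos(a*k))/k, Ne(k, 0)), (0, True))


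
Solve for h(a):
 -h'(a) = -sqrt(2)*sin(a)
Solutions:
 h(a) = C1 - sqrt(2)*cos(a)


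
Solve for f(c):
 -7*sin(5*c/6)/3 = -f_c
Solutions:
 f(c) = C1 - 14*cos(5*c/6)/5


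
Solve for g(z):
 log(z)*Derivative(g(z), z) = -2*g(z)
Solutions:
 g(z) = C1*exp(-2*li(z))


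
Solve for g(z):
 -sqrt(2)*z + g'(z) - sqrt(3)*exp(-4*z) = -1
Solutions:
 g(z) = C1 + sqrt(2)*z^2/2 - z - sqrt(3)*exp(-4*z)/4


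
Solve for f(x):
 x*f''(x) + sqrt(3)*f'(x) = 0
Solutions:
 f(x) = C1 + C2*x^(1 - sqrt(3))


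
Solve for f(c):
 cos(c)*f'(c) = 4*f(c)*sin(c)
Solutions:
 f(c) = C1/cos(c)^4


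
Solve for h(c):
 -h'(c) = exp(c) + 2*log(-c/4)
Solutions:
 h(c) = C1 - 2*c*log(-c) + 2*c*(1 + 2*log(2)) - exp(c)


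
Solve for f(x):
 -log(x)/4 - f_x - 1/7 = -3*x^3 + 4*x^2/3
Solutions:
 f(x) = C1 + 3*x^4/4 - 4*x^3/9 - x*log(x)/4 + 3*x/28


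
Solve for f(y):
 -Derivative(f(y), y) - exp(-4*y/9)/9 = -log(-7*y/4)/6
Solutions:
 f(y) = C1 + y*log(-y)/6 + y*(-2*log(2) - 1 + log(7))/6 + exp(-4*y/9)/4


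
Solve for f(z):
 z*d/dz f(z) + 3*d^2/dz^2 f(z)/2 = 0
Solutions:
 f(z) = C1 + C2*erf(sqrt(3)*z/3)


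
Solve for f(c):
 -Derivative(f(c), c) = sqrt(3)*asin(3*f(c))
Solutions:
 Integral(1/asin(3*_y), (_y, f(c))) = C1 - sqrt(3)*c


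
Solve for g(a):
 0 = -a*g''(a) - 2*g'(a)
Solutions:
 g(a) = C1 + C2/a


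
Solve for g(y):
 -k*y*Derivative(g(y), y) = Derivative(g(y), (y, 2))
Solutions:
 g(y) = Piecewise((-sqrt(2)*sqrt(pi)*C1*erf(sqrt(2)*sqrt(k)*y/2)/(2*sqrt(k)) - C2, (k > 0) | (k < 0)), (-C1*y - C2, True))


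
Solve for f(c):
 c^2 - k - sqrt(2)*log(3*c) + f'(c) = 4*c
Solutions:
 f(c) = C1 - c^3/3 + 2*c^2 + c*k + sqrt(2)*c*log(c) - sqrt(2)*c + sqrt(2)*c*log(3)


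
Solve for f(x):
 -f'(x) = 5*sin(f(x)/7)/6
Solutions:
 5*x/6 + 7*log(cos(f(x)/7) - 1)/2 - 7*log(cos(f(x)/7) + 1)/2 = C1


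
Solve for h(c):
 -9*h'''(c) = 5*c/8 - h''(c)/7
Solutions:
 h(c) = C1 + C2*c + C3*exp(c/63) + 35*c^3/48 + 2205*c^2/16


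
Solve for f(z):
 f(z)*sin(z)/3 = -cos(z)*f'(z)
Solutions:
 f(z) = C1*cos(z)^(1/3)


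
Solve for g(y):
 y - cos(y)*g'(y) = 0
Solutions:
 g(y) = C1 + Integral(y/cos(y), y)


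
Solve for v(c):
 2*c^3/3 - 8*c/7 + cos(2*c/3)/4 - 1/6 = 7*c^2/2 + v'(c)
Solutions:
 v(c) = C1 + c^4/6 - 7*c^3/6 - 4*c^2/7 - c/6 + 3*sin(2*c/3)/8


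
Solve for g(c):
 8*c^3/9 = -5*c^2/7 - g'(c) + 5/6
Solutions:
 g(c) = C1 - 2*c^4/9 - 5*c^3/21 + 5*c/6


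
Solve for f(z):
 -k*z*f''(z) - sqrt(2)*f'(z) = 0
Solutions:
 f(z) = C1 + z^(((re(k) - sqrt(2))*re(k) + im(k)^2)/(re(k)^2 + im(k)^2))*(C2*sin(sqrt(2)*log(z)*Abs(im(k))/(re(k)^2 + im(k)^2)) + C3*cos(sqrt(2)*log(z)*im(k)/(re(k)^2 + im(k)^2)))


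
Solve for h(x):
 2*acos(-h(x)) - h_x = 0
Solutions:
 Integral(1/acos(-_y), (_y, h(x))) = C1 + 2*x


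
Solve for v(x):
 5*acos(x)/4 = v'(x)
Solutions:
 v(x) = C1 + 5*x*acos(x)/4 - 5*sqrt(1 - x^2)/4


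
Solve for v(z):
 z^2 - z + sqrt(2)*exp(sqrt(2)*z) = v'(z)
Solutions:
 v(z) = C1 + z^3/3 - z^2/2 + exp(sqrt(2)*z)


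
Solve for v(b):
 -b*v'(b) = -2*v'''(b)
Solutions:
 v(b) = C1 + Integral(C2*airyai(2^(2/3)*b/2) + C3*airybi(2^(2/3)*b/2), b)


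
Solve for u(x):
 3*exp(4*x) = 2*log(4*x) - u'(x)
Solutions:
 u(x) = C1 + 2*x*log(x) + 2*x*(-1 + 2*log(2)) - 3*exp(4*x)/4


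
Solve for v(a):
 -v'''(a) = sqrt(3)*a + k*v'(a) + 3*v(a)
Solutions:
 v(a) = C1*exp(2^(1/3)*a*(2*k/((-3^(1/3) + 3^(5/6)*I)*(sqrt(3)*sqrt(4*k^3 + 243) + 27)^(1/3)) + 6^(1/3)*(sqrt(3)*sqrt(4*k^3 + 243) + 27)^(1/3)/12 - 2^(1/3)*3^(5/6)*I*(sqrt(3)*sqrt(4*k^3 + 243) + 27)^(1/3)/12)) + C2*exp(2^(1/3)*a*(-2*k/((3^(1/3) + 3^(5/6)*I)*(sqrt(3)*sqrt(4*k^3 + 243) + 27)^(1/3)) + 6^(1/3)*(sqrt(3)*sqrt(4*k^3 + 243) + 27)^(1/3)/12 + 2^(1/3)*3^(5/6)*I*(sqrt(3)*sqrt(4*k^3 + 243) + 27)^(1/3)/12)) + C3*exp(6^(1/3)*a*(2*3^(1/3)*k/(sqrt(3)*sqrt(4*k^3 + 243) + 27)^(1/3) - 2^(1/3)*(sqrt(3)*sqrt(4*k^3 + 243) + 27)^(1/3))/6) - sqrt(3)*a/3 + sqrt(3)*k/9


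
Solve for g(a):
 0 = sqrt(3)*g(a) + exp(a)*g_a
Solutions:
 g(a) = C1*exp(sqrt(3)*exp(-a))


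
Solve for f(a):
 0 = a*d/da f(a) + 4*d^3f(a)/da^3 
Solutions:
 f(a) = C1 + Integral(C2*airyai(-2^(1/3)*a/2) + C3*airybi(-2^(1/3)*a/2), a)


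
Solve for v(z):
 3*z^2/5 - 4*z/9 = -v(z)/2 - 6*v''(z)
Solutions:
 v(z) = C1*sin(sqrt(3)*z/6) + C2*cos(sqrt(3)*z/6) - 6*z^2/5 + 8*z/9 + 144/5


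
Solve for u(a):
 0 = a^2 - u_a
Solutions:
 u(a) = C1 + a^3/3


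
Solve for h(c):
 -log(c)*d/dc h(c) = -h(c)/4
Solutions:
 h(c) = C1*exp(li(c)/4)


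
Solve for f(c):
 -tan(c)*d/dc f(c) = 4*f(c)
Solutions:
 f(c) = C1/sin(c)^4


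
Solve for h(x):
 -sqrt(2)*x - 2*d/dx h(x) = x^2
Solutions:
 h(x) = C1 - x^3/6 - sqrt(2)*x^2/4


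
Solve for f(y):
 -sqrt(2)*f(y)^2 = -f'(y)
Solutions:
 f(y) = -1/(C1 + sqrt(2)*y)


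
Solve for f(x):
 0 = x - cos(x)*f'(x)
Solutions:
 f(x) = C1 + Integral(x/cos(x), x)


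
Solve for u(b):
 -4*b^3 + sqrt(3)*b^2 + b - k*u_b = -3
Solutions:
 u(b) = C1 - b^4/k + sqrt(3)*b^3/(3*k) + b^2/(2*k) + 3*b/k


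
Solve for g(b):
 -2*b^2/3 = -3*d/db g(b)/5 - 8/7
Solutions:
 g(b) = C1 + 10*b^3/27 - 40*b/21


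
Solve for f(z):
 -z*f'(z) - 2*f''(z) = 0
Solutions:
 f(z) = C1 + C2*erf(z/2)


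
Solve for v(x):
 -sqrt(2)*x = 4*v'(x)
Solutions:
 v(x) = C1 - sqrt(2)*x^2/8


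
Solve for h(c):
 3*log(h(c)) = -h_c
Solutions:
 li(h(c)) = C1 - 3*c


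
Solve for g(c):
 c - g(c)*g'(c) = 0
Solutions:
 g(c) = -sqrt(C1 + c^2)
 g(c) = sqrt(C1 + c^2)


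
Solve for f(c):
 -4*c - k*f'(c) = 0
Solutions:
 f(c) = C1 - 2*c^2/k


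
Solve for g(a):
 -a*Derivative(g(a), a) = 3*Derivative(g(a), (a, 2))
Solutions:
 g(a) = C1 + C2*erf(sqrt(6)*a/6)


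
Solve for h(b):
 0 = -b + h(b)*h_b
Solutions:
 h(b) = -sqrt(C1 + b^2)
 h(b) = sqrt(C1 + b^2)


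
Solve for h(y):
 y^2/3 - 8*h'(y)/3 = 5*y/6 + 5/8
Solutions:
 h(y) = C1 + y^3/24 - 5*y^2/32 - 15*y/64


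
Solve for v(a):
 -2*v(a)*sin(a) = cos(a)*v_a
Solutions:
 v(a) = C1*cos(a)^2


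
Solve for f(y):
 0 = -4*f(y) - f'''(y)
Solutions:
 f(y) = C3*exp(-2^(2/3)*y) + (C1*sin(2^(2/3)*sqrt(3)*y/2) + C2*cos(2^(2/3)*sqrt(3)*y/2))*exp(2^(2/3)*y/2)


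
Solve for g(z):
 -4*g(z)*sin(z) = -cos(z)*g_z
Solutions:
 g(z) = C1/cos(z)^4


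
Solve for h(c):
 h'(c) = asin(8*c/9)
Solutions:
 h(c) = C1 + c*asin(8*c/9) + sqrt(81 - 64*c^2)/8


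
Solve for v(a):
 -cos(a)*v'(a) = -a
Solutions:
 v(a) = C1 + Integral(a/cos(a), a)


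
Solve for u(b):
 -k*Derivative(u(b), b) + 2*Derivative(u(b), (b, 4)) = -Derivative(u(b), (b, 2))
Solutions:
 u(b) = C1 + C2*exp(b*(6^(1/3)*(-9*k + sqrt(3)*sqrt(27*k^2 + 2))^(1/3)/12 - 2^(1/3)*3^(5/6)*I*(-9*k + sqrt(3)*sqrt(27*k^2 + 2))^(1/3)/12 + 2/((-6^(1/3) + 2^(1/3)*3^(5/6)*I)*(-9*k + sqrt(3)*sqrt(27*k^2 + 2))^(1/3)))) + C3*exp(b*(6^(1/3)*(-9*k + sqrt(3)*sqrt(27*k^2 + 2))^(1/3)/12 + 2^(1/3)*3^(5/6)*I*(-9*k + sqrt(3)*sqrt(27*k^2 + 2))^(1/3)/12 - 2/((6^(1/3) + 2^(1/3)*3^(5/6)*I)*(-9*k + sqrt(3)*sqrt(27*k^2 + 2))^(1/3)))) + C4*exp(6^(1/3)*b*(-(-9*k + sqrt(3)*sqrt(27*k^2 + 2))^(1/3) + 6^(1/3)/(-9*k + sqrt(3)*sqrt(27*k^2 + 2))^(1/3))/6)


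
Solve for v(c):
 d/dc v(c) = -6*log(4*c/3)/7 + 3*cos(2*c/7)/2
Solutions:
 v(c) = C1 - 6*c*log(c)/7 - 12*c*log(2)/7 + 6*c/7 + 6*c*log(3)/7 + 21*sin(2*c/7)/4


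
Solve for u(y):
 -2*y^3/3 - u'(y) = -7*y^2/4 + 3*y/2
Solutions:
 u(y) = C1 - y^4/6 + 7*y^3/12 - 3*y^2/4


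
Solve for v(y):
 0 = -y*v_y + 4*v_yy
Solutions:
 v(y) = C1 + C2*erfi(sqrt(2)*y/4)


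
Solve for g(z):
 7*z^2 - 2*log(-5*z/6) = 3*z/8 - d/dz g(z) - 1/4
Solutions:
 g(z) = C1 - 7*z^3/3 + 3*z^2/16 + 2*z*log(-z) + z*(-2*log(6) - 9/4 + 2*log(5))


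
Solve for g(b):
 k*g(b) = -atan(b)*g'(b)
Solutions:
 g(b) = C1*exp(-k*Integral(1/atan(b), b))


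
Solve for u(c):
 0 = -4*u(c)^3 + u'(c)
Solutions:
 u(c) = -sqrt(2)*sqrt(-1/(C1 + 4*c))/2
 u(c) = sqrt(2)*sqrt(-1/(C1 + 4*c))/2


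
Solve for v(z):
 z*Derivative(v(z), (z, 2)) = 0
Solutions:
 v(z) = C1 + C2*z


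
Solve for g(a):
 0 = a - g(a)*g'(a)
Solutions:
 g(a) = -sqrt(C1 + a^2)
 g(a) = sqrt(C1 + a^2)


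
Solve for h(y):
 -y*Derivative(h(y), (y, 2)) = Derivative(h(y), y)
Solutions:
 h(y) = C1 + C2*log(y)


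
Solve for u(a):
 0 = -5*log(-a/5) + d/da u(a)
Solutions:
 u(a) = C1 + 5*a*log(-a) + 5*a*(-log(5) - 1)


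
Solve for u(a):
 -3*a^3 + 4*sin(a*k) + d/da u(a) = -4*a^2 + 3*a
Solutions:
 u(a) = C1 + 3*a^4/4 - 4*a^3/3 + 3*a^2/2 + 4*cos(a*k)/k


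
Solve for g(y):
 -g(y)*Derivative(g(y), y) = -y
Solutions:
 g(y) = -sqrt(C1 + y^2)
 g(y) = sqrt(C1 + y^2)


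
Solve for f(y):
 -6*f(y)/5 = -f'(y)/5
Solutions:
 f(y) = C1*exp(6*y)


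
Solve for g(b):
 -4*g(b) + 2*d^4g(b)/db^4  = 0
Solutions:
 g(b) = C1*exp(-2^(1/4)*b) + C2*exp(2^(1/4)*b) + C3*sin(2^(1/4)*b) + C4*cos(2^(1/4)*b)


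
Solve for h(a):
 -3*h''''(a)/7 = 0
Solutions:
 h(a) = C1 + C2*a + C3*a^2 + C4*a^3


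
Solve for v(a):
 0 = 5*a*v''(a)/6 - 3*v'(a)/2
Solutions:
 v(a) = C1 + C2*a^(14/5)


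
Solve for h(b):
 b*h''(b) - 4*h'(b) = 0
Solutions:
 h(b) = C1 + C2*b^5


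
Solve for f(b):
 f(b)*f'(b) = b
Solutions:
 f(b) = -sqrt(C1 + b^2)
 f(b) = sqrt(C1 + b^2)


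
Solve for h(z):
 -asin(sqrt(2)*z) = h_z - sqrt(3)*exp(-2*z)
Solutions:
 h(z) = C1 - z*asin(sqrt(2)*z) - sqrt(2)*sqrt(1 - 2*z^2)/2 - sqrt(3)*exp(-2*z)/2


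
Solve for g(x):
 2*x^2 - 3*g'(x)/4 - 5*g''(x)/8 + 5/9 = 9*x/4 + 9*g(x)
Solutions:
 g(x) = 2*x^2/9 - 31*x/108 + (C1*sin(3*sqrt(39)*x/5) + C2*cos(3*sqrt(39)*x/5))*exp(-3*x/5) + 71/1296


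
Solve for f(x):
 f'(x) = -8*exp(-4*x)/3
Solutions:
 f(x) = C1 + 2*exp(-4*x)/3


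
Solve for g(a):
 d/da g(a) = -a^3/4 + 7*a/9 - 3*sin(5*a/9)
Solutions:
 g(a) = C1 - a^4/16 + 7*a^2/18 + 27*cos(5*a/9)/5


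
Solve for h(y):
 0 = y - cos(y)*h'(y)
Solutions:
 h(y) = C1 + Integral(y/cos(y), y)


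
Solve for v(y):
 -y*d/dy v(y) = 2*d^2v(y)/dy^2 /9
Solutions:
 v(y) = C1 + C2*erf(3*y/2)


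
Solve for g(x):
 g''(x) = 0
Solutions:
 g(x) = C1 + C2*x


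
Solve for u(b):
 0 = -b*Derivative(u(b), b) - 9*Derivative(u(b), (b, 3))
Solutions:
 u(b) = C1 + Integral(C2*airyai(-3^(1/3)*b/3) + C3*airybi(-3^(1/3)*b/3), b)


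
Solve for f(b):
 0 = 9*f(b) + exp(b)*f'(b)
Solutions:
 f(b) = C1*exp(9*exp(-b))


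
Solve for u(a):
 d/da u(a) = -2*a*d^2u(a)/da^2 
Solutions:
 u(a) = C1 + C2*sqrt(a)


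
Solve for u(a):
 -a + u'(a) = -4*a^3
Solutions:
 u(a) = C1 - a^4 + a^2/2


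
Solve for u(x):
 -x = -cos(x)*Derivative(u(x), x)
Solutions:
 u(x) = C1 + Integral(x/cos(x), x)


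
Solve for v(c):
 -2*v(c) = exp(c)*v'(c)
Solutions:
 v(c) = C1*exp(2*exp(-c))


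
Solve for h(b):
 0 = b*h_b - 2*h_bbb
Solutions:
 h(b) = C1 + Integral(C2*airyai(2^(2/3)*b/2) + C3*airybi(2^(2/3)*b/2), b)


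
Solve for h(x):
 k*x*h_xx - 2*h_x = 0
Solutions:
 h(x) = C1 + x^(((re(k) + 2)*re(k) + im(k)^2)/(re(k)^2 + im(k)^2))*(C2*sin(2*log(x)*Abs(im(k))/(re(k)^2 + im(k)^2)) + C3*cos(2*log(x)*im(k)/(re(k)^2 + im(k)^2)))


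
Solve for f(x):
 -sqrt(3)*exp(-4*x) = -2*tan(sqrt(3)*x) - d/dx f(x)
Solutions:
 f(x) = C1 - sqrt(3)*log(tan(sqrt(3)*x)^2 + 1)/3 - sqrt(3)*exp(-4*x)/4


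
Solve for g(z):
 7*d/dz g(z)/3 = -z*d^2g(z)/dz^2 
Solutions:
 g(z) = C1 + C2/z^(4/3)


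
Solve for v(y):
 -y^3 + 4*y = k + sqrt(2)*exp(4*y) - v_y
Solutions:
 v(y) = C1 + k*y + y^4/4 - 2*y^2 + sqrt(2)*exp(4*y)/4


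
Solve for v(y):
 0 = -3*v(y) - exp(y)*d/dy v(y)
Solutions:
 v(y) = C1*exp(3*exp(-y))


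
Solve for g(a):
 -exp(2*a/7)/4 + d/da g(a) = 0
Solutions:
 g(a) = C1 + 7*exp(2*a/7)/8


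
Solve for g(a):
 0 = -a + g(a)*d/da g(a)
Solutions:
 g(a) = -sqrt(C1 + a^2)
 g(a) = sqrt(C1 + a^2)


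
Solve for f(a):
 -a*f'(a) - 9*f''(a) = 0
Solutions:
 f(a) = C1 + C2*erf(sqrt(2)*a/6)


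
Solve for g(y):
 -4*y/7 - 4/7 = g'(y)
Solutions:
 g(y) = C1 - 2*y^2/7 - 4*y/7


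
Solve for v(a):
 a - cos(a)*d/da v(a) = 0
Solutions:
 v(a) = C1 + Integral(a/cos(a), a)


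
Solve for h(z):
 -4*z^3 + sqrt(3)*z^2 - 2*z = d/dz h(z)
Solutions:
 h(z) = C1 - z^4 + sqrt(3)*z^3/3 - z^2


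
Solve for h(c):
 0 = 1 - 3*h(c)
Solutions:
 h(c) = 1/3


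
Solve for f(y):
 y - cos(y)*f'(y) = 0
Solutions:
 f(y) = C1 + Integral(y/cos(y), y)


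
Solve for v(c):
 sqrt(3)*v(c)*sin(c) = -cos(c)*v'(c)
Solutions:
 v(c) = C1*cos(c)^(sqrt(3))


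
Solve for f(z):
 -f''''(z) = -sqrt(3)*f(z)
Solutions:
 f(z) = C1*exp(-3^(1/8)*z) + C2*exp(3^(1/8)*z) + C3*sin(3^(1/8)*z) + C4*cos(3^(1/8)*z)


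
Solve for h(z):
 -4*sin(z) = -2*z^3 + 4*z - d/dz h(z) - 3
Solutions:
 h(z) = C1 - z^4/2 + 2*z^2 - 3*z - 4*cos(z)


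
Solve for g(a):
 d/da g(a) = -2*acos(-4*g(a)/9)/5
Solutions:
 Integral(1/acos(-4*_y/9), (_y, g(a))) = C1 - 2*a/5


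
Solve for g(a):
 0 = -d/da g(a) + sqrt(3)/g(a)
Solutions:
 g(a) = -sqrt(C1 + 2*sqrt(3)*a)
 g(a) = sqrt(C1 + 2*sqrt(3)*a)


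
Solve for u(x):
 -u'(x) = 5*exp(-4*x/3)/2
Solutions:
 u(x) = C1 + 15*exp(-4*x/3)/8


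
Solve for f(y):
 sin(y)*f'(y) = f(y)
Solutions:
 f(y) = C1*sqrt(cos(y) - 1)/sqrt(cos(y) + 1)


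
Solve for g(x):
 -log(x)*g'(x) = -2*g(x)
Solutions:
 g(x) = C1*exp(2*li(x))


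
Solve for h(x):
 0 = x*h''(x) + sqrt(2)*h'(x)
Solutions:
 h(x) = C1 + C2*x^(1 - sqrt(2))


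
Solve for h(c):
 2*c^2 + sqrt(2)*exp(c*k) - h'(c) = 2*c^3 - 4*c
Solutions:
 h(c) = C1 - c^4/2 + 2*c^3/3 + 2*c^2 + sqrt(2)*exp(c*k)/k


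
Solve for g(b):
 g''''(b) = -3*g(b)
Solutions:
 g(b) = (C1*sin(sqrt(2)*3^(1/4)*b/2) + C2*cos(sqrt(2)*3^(1/4)*b/2))*exp(-sqrt(2)*3^(1/4)*b/2) + (C3*sin(sqrt(2)*3^(1/4)*b/2) + C4*cos(sqrt(2)*3^(1/4)*b/2))*exp(sqrt(2)*3^(1/4)*b/2)


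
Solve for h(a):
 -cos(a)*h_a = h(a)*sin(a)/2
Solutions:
 h(a) = C1*sqrt(cos(a))


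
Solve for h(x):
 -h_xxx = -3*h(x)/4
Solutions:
 h(x) = C3*exp(6^(1/3)*x/2) + (C1*sin(2^(1/3)*3^(5/6)*x/4) + C2*cos(2^(1/3)*3^(5/6)*x/4))*exp(-6^(1/3)*x/4)


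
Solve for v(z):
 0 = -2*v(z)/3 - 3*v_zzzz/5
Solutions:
 v(z) = (C1*sin(2^(3/4)*sqrt(3)*5^(1/4)*z/6) + C2*cos(2^(3/4)*sqrt(3)*5^(1/4)*z/6))*exp(-2^(3/4)*sqrt(3)*5^(1/4)*z/6) + (C3*sin(2^(3/4)*sqrt(3)*5^(1/4)*z/6) + C4*cos(2^(3/4)*sqrt(3)*5^(1/4)*z/6))*exp(2^(3/4)*sqrt(3)*5^(1/4)*z/6)


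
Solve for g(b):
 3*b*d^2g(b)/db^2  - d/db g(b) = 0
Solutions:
 g(b) = C1 + C2*b^(4/3)


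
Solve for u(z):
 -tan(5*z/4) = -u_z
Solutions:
 u(z) = C1 - 4*log(cos(5*z/4))/5


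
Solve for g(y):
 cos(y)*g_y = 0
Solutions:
 g(y) = C1


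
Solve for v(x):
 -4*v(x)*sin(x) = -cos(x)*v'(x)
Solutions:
 v(x) = C1/cos(x)^4


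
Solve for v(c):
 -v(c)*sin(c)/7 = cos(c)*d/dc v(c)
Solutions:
 v(c) = C1*cos(c)^(1/7)


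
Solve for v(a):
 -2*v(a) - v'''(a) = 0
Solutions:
 v(a) = C3*exp(-2^(1/3)*a) + (C1*sin(2^(1/3)*sqrt(3)*a/2) + C2*cos(2^(1/3)*sqrt(3)*a/2))*exp(2^(1/3)*a/2)


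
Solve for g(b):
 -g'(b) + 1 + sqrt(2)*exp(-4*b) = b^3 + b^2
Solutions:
 g(b) = C1 - b^4/4 - b^3/3 + b - sqrt(2)*exp(-4*b)/4


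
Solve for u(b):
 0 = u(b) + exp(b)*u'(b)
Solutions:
 u(b) = C1*exp(exp(-b))


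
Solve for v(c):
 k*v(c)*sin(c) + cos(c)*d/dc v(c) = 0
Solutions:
 v(c) = C1*exp(k*log(cos(c)))


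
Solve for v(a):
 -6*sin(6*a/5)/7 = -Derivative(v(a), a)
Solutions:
 v(a) = C1 - 5*cos(6*a/5)/7


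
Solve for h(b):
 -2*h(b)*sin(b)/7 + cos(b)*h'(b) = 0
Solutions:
 h(b) = C1/cos(b)^(2/7)


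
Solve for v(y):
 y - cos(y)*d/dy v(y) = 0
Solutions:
 v(y) = C1 + Integral(y/cos(y), y)


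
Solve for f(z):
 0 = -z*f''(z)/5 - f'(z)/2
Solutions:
 f(z) = C1 + C2/z^(3/2)


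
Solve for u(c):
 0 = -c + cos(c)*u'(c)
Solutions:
 u(c) = C1 + Integral(c/cos(c), c)


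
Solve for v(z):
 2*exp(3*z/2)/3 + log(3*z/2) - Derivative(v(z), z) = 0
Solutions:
 v(z) = C1 + z*log(z) + z*(-1 - log(2) + log(3)) + 4*exp(3*z/2)/9


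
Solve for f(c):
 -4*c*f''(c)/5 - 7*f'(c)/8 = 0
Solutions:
 f(c) = C1 + C2/c^(3/32)


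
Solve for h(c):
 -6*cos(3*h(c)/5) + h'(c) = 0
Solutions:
 -6*c - 5*log(sin(3*h(c)/5) - 1)/6 + 5*log(sin(3*h(c)/5) + 1)/6 = C1


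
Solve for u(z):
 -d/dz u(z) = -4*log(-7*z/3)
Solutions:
 u(z) = C1 + 4*z*log(-z) + 4*z*(-log(3) - 1 + log(7))


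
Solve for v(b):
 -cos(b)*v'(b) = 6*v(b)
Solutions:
 v(b) = C1*(sin(b)^3 - 3*sin(b)^2 + 3*sin(b) - 1)/(sin(b)^3 + 3*sin(b)^2 + 3*sin(b) + 1)


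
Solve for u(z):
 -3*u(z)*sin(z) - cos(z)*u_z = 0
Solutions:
 u(z) = C1*cos(z)^3


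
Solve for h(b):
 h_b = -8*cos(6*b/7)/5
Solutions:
 h(b) = C1 - 28*sin(6*b/7)/15


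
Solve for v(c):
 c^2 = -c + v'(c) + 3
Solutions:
 v(c) = C1 + c^3/3 + c^2/2 - 3*c


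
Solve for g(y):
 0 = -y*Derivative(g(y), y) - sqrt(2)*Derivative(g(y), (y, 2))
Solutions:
 g(y) = C1 + C2*erf(2^(1/4)*y/2)


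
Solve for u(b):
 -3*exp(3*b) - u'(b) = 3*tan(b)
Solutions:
 u(b) = C1 - exp(3*b) + 3*log(cos(b))


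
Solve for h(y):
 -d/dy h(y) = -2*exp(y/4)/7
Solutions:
 h(y) = C1 + 8*exp(y/4)/7


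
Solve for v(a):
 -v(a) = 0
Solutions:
 v(a) = 0


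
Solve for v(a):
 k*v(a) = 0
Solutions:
 v(a) = 0


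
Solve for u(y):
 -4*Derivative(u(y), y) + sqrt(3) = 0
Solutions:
 u(y) = C1 + sqrt(3)*y/4


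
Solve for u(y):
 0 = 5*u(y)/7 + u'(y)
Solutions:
 u(y) = C1*exp(-5*y/7)


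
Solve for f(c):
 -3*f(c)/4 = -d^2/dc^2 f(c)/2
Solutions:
 f(c) = C1*exp(-sqrt(6)*c/2) + C2*exp(sqrt(6)*c/2)


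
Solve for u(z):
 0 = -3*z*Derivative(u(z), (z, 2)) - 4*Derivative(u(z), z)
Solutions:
 u(z) = C1 + C2/z^(1/3)


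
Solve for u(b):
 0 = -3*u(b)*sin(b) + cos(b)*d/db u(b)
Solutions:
 u(b) = C1/cos(b)^3


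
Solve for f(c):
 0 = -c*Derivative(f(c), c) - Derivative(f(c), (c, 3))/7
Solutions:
 f(c) = C1 + Integral(C2*airyai(-7^(1/3)*c) + C3*airybi(-7^(1/3)*c), c)


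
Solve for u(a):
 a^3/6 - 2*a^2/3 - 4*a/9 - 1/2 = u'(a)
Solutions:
 u(a) = C1 + a^4/24 - 2*a^3/9 - 2*a^2/9 - a/2


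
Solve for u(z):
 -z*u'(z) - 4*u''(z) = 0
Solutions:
 u(z) = C1 + C2*erf(sqrt(2)*z/4)


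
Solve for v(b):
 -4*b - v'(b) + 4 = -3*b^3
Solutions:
 v(b) = C1 + 3*b^4/4 - 2*b^2 + 4*b


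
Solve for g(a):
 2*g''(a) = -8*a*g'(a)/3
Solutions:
 g(a) = C1 + C2*erf(sqrt(6)*a/3)


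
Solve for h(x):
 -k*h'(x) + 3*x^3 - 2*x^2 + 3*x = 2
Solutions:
 h(x) = C1 + 3*x^4/(4*k) - 2*x^3/(3*k) + 3*x^2/(2*k) - 2*x/k


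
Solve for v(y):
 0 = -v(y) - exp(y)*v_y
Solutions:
 v(y) = C1*exp(exp(-y))


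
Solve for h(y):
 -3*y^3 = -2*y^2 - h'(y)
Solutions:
 h(y) = C1 + 3*y^4/4 - 2*y^3/3


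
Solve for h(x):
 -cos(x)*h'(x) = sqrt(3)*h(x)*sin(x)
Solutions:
 h(x) = C1*cos(x)^(sqrt(3))


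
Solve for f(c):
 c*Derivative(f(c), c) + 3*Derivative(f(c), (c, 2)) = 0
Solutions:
 f(c) = C1 + C2*erf(sqrt(6)*c/6)


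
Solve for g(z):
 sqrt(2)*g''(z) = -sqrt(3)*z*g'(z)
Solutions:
 g(z) = C1 + C2*erf(6^(1/4)*z/2)


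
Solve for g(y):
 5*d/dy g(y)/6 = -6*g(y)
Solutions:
 g(y) = C1*exp(-36*y/5)


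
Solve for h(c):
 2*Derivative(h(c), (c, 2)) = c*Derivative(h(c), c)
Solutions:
 h(c) = C1 + C2*erfi(c/2)


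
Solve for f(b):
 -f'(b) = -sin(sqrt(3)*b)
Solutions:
 f(b) = C1 - sqrt(3)*cos(sqrt(3)*b)/3


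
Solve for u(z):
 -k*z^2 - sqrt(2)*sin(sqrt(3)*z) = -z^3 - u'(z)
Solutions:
 u(z) = C1 + k*z^3/3 - z^4/4 - sqrt(6)*cos(sqrt(3)*z)/3


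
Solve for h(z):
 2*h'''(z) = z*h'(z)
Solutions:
 h(z) = C1 + Integral(C2*airyai(2^(2/3)*z/2) + C3*airybi(2^(2/3)*z/2), z)


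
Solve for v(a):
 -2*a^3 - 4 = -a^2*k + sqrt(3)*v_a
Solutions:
 v(a) = C1 - sqrt(3)*a^4/6 + sqrt(3)*a^3*k/9 - 4*sqrt(3)*a/3


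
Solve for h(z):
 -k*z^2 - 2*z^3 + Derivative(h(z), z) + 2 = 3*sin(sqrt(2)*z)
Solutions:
 h(z) = C1 + k*z^3/3 + z^4/2 - 2*z - 3*sqrt(2)*cos(sqrt(2)*z)/2


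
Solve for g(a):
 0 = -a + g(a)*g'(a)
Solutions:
 g(a) = -sqrt(C1 + a^2)
 g(a) = sqrt(C1 + a^2)


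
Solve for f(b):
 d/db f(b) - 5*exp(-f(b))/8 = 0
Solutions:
 f(b) = log(C1 + 5*b/8)


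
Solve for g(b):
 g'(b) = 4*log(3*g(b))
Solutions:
 -Integral(1/(log(_y) + log(3)), (_y, g(b)))/4 = C1 - b


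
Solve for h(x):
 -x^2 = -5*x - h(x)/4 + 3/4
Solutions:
 h(x) = 4*x^2 - 20*x + 3


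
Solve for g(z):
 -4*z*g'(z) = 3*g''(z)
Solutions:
 g(z) = C1 + C2*erf(sqrt(6)*z/3)


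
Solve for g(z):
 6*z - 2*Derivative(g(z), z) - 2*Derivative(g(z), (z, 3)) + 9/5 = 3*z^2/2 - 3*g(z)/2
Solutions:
 g(z) = C1*exp(3^(1/3)*z*(-(27 + sqrt(921))^(1/3) + 4*3^(1/3)/(27 + sqrt(921))^(1/3))/12)*sin(3^(1/6)*z*((27 + sqrt(921))^(-1/3) + 3^(2/3)*(27 + sqrt(921))^(1/3)/12)) + C2*exp(3^(1/3)*z*(-(27 + sqrt(921))^(1/3) + 4*3^(1/3)/(27 + sqrt(921))^(1/3))/12)*cos(3^(1/6)*z*((27 + sqrt(921))^(-1/3) + 3^(2/3)*(27 + sqrt(921))^(1/3)/12)) + C3*exp(-3^(1/3)*z*(-(27 + sqrt(921))^(1/3) + 4*3^(1/3)/(27 + sqrt(921))^(1/3))/6) + z^2 - 4*z/3 - 134/45


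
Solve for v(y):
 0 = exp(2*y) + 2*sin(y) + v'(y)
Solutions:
 v(y) = C1 - exp(2*y)/2 + 2*cos(y)


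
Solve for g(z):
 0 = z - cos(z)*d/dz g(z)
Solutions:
 g(z) = C1 + Integral(z/cos(z), z)


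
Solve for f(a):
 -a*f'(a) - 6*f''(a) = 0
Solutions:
 f(a) = C1 + C2*erf(sqrt(3)*a/6)


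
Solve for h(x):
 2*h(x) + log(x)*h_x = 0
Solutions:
 h(x) = C1*exp(-2*li(x))


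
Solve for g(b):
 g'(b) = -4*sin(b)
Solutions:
 g(b) = C1 + 4*cos(b)


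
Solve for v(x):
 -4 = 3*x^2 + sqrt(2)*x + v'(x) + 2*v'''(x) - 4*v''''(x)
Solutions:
 v(x) = C1 + C2*exp(x*(-(3*sqrt(87) + 28)^(1/3) - 1/(3*sqrt(87) + 28)^(1/3) + 2)/12)*sin(sqrt(3)*x*(-(3*sqrt(87) + 28)^(1/3) + (3*sqrt(87) + 28)^(-1/3))/12) + C3*exp(x*(-(3*sqrt(87) + 28)^(1/3) - 1/(3*sqrt(87) + 28)^(1/3) + 2)/12)*cos(sqrt(3)*x*(-(3*sqrt(87) + 28)^(1/3) + (3*sqrt(87) + 28)^(-1/3))/12) + C4*exp(x*((3*sqrt(87) + 28)^(-1/3) + 1 + (3*sqrt(87) + 28)^(1/3))/6) - x^3 - sqrt(2)*x^2/2 + 8*x


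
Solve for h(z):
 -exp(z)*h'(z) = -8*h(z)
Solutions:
 h(z) = C1*exp(-8*exp(-z))


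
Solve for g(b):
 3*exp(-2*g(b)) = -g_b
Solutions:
 g(b) = log(-sqrt(C1 - 6*b))
 g(b) = log(C1 - 6*b)/2


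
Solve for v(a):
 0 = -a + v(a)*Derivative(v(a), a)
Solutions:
 v(a) = -sqrt(C1 + a^2)
 v(a) = sqrt(C1 + a^2)


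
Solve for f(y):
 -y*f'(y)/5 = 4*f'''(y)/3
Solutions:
 f(y) = C1 + Integral(C2*airyai(-150^(1/3)*y/10) + C3*airybi(-150^(1/3)*y/10), y)


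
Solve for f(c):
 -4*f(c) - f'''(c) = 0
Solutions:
 f(c) = C3*exp(-2^(2/3)*c) + (C1*sin(2^(2/3)*sqrt(3)*c/2) + C2*cos(2^(2/3)*sqrt(3)*c/2))*exp(2^(2/3)*c/2)


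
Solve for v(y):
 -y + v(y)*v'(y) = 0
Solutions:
 v(y) = -sqrt(C1 + y^2)
 v(y) = sqrt(C1 + y^2)


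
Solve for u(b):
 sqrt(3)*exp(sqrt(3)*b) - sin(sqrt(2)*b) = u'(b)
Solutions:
 u(b) = C1 + exp(sqrt(3)*b) + sqrt(2)*cos(sqrt(2)*b)/2


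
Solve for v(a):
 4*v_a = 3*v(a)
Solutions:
 v(a) = C1*exp(3*a/4)


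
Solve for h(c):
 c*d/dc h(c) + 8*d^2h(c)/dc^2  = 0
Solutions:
 h(c) = C1 + C2*erf(c/4)


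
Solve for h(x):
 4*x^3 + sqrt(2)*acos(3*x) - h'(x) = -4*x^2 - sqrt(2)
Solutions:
 h(x) = C1 + x^4 + 4*x^3/3 + sqrt(2)*x + sqrt(2)*(x*acos(3*x) - sqrt(1 - 9*x^2)/3)


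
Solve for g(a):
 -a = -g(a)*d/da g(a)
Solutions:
 g(a) = -sqrt(C1 + a^2)
 g(a) = sqrt(C1 + a^2)


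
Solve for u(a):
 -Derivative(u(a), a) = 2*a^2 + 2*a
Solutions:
 u(a) = C1 - 2*a^3/3 - a^2


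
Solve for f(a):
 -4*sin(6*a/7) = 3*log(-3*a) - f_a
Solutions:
 f(a) = C1 + 3*a*log(-a) - 3*a + 3*a*log(3) - 14*cos(6*a/7)/3


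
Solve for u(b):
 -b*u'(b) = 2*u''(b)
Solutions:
 u(b) = C1 + C2*erf(b/2)


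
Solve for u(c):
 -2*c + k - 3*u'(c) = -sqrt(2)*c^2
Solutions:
 u(c) = C1 + sqrt(2)*c^3/9 - c^2/3 + c*k/3


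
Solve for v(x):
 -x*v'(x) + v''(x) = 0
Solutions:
 v(x) = C1 + C2*erfi(sqrt(2)*x/2)


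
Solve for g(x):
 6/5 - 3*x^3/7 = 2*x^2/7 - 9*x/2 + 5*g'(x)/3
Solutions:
 g(x) = C1 - 9*x^4/140 - 2*x^3/35 + 27*x^2/20 + 18*x/25


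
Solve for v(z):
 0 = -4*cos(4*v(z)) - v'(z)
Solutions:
 v(z) = -asin((C1 + exp(32*z))/(C1 - exp(32*z)))/4 + pi/4
 v(z) = asin((C1 + exp(32*z))/(C1 - exp(32*z)))/4


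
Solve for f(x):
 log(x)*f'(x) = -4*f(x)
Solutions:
 f(x) = C1*exp(-4*li(x))


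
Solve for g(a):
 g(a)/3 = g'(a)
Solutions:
 g(a) = C1*exp(a/3)


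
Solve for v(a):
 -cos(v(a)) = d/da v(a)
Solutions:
 v(a) = pi - asin((C1 + exp(2*a))/(C1 - exp(2*a)))
 v(a) = asin((C1 + exp(2*a))/(C1 - exp(2*a)))


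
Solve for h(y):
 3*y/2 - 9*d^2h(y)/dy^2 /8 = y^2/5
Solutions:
 h(y) = C1 + C2*y - 2*y^4/135 + 2*y^3/9


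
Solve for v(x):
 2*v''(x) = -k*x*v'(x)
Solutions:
 v(x) = Piecewise((-sqrt(pi)*C1*erf(sqrt(k)*x/2)/sqrt(k) - C2, (k > 0) | (k < 0)), (-C1*x - C2, True))


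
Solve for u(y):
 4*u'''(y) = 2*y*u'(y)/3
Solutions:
 u(y) = C1 + Integral(C2*airyai(6^(2/3)*y/6) + C3*airybi(6^(2/3)*y/6), y)


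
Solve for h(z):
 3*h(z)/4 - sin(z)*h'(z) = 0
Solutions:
 h(z) = C1*(cos(z) - 1)^(3/8)/(cos(z) + 1)^(3/8)


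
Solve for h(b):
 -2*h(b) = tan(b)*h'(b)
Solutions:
 h(b) = C1/sin(b)^2


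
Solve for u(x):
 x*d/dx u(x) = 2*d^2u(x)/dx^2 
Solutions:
 u(x) = C1 + C2*erfi(x/2)


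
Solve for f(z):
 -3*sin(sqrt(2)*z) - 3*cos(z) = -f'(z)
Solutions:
 f(z) = C1 + 3*sin(z) - 3*sqrt(2)*cos(sqrt(2)*z)/2


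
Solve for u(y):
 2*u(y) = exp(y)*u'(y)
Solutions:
 u(y) = C1*exp(-2*exp(-y))


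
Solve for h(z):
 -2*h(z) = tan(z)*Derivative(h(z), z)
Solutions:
 h(z) = C1/sin(z)^2


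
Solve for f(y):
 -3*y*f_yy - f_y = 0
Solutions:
 f(y) = C1 + C2*y^(2/3)


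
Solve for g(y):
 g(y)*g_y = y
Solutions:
 g(y) = -sqrt(C1 + y^2)
 g(y) = sqrt(C1 + y^2)


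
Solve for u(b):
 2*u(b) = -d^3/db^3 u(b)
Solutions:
 u(b) = C3*exp(-2^(1/3)*b) + (C1*sin(2^(1/3)*sqrt(3)*b/2) + C2*cos(2^(1/3)*sqrt(3)*b/2))*exp(2^(1/3)*b/2)


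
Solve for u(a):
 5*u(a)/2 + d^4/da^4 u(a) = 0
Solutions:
 u(a) = (C1*sin(10^(1/4)*a/2) + C2*cos(10^(1/4)*a/2))*exp(-10^(1/4)*a/2) + (C3*sin(10^(1/4)*a/2) + C4*cos(10^(1/4)*a/2))*exp(10^(1/4)*a/2)


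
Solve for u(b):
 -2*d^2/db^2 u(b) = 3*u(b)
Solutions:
 u(b) = C1*sin(sqrt(6)*b/2) + C2*cos(sqrt(6)*b/2)


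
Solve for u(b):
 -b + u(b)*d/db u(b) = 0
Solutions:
 u(b) = -sqrt(C1 + b^2)
 u(b) = sqrt(C1 + b^2)


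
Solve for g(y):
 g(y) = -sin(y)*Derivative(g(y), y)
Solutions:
 g(y) = C1*sqrt(cos(y) + 1)/sqrt(cos(y) - 1)


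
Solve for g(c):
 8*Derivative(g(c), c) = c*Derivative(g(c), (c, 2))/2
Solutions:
 g(c) = C1 + C2*c^17


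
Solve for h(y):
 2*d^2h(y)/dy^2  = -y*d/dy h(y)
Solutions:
 h(y) = C1 + C2*erf(y/2)


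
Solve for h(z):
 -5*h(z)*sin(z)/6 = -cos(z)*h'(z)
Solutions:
 h(z) = C1/cos(z)^(5/6)


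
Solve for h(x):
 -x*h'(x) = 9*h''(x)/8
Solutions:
 h(x) = C1 + C2*erf(2*x/3)


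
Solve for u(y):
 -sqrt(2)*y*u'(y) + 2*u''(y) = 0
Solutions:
 u(y) = C1 + C2*erfi(2^(1/4)*y/2)


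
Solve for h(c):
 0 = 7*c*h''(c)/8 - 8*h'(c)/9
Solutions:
 h(c) = C1 + C2*c^(127/63)


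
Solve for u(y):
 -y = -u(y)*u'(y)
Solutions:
 u(y) = -sqrt(C1 + y^2)
 u(y) = sqrt(C1 + y^2)


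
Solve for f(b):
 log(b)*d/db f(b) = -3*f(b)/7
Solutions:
 f(b) = C1*exp(-3*li(b)/7)


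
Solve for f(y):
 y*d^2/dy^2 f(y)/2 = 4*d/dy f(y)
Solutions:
 f(y) = C1 + C2*y^9


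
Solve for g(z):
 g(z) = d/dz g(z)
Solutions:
 g(z) = C1*exp(z)


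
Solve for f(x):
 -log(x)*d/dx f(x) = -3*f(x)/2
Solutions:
 f(x) = C1*exp(3*li(x)/2)


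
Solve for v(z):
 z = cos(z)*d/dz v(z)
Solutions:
 v(z) = C1 + Integral(z/cos(z), z)


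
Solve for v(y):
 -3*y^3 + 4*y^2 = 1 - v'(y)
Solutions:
 v(y) = C1 + 3*y^4/4 - 4*y^3/3 + y


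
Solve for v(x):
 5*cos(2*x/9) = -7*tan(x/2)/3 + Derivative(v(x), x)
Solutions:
 v(x) = C1 - 14*log(cos(x/2))/3 + 45*sin(2*x/9)/2


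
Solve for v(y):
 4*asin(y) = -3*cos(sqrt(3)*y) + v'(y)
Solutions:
 v(y) = C1 + 4*y*asin(y) + 4*sqrt(1 - y^2) + sqrt(3)*sin(sqrt(3)*y)


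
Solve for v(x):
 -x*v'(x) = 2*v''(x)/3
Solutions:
 v(x) = C1 + C2*erf(sqrt(3)*x/2)


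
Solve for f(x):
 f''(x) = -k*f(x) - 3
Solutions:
 f(x) = C1*exp(-x*sqrt(-k)) + C2*exp(x*sqrt(-k)) - 3/k


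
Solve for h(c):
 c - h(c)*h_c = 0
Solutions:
 h(c) = -sqrt(C1 + c^2)
 h(c) = sqrt(C1 + c^2)


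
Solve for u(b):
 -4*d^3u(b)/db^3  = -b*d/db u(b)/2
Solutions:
 u(b) = C1 + Integral(C2*airyai(b/2) + C3*airybi(b/2), b)


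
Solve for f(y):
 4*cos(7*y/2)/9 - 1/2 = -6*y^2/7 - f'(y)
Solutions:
 f(y) = C1 - 2*y^3/7 + y/2 - 8*sin(7*y/2)/63


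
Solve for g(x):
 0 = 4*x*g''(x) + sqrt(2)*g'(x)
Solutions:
 g(x) = C1 + C2*x^(1 - sqrt(2)/4)


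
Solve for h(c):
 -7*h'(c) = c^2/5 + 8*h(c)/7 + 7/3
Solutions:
 h(c) = C1*exp(-8*c/49) - 7*c^2/40 + 343*c/160 - 58261/3840


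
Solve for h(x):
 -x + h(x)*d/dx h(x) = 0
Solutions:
 h(x) = -sqrt(C1 + x^2)
 h(x) = sqrt(C1 + x^2)


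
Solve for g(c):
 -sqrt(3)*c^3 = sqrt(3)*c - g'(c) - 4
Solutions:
 g(c) = C1 + sqrt(3)*c^4/4 + sqrt(3)*c^2/2 - 4*c


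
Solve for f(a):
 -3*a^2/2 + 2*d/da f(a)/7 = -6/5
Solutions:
 f(a) = C1 + 7*a^3/4 - 21*a/5


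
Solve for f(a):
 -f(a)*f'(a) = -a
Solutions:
 f(a) = -sqrt(C1 + a^2)
 f(a) = sqrt(C1 + a^2)


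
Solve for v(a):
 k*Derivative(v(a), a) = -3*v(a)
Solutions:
 v(a) = C1*exp(-3*a/k)


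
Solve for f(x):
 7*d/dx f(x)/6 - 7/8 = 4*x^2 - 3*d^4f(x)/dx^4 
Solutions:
 f(x) = C1 + C4*exp(-84^(1/3)*x/6) + 8*x^3/7 + 3*x/4 + (C2*sin(28^(1/3)*3^(5/6)*x/12) + C3*cos(28^(1/3)*3^(5/6)*x/12))*exp(84^(1/3)*x/12)


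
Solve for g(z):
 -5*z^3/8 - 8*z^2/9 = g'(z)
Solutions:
 g(z) = C1 - 5*z^4/32 - 8*z^3/27


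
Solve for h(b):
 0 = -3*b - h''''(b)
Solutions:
 h(b) = C1 + C2*b + C3*b^2 + C4*b^3 - b^5/40


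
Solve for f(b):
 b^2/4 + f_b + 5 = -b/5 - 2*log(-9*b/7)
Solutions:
 f(b) = C1 - b^3/12 - b^2/10 - 2*b*log(-b) + b*(-4*log(3) - 3 + 2*log(7))


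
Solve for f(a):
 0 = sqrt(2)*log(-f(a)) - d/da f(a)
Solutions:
 -li(-f(a)) = C1 + sqrt(2)*a


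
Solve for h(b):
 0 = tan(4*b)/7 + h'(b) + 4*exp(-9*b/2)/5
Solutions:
 h(b) = C1 - log(tan(4*b)^2 + 1)/56 + 8*exp(-9*b/2)/45


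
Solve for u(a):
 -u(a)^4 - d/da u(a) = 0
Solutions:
 u(a) = (-3^(2/3) - 3*3^(1/6)*I)*(1/(C1 + a))^(1/3)/6
 u(a) = (-3^(2/3) + 3*3^(1/6)*I)*(1/(C1 + a))^(1/3)/6
 u(a) = (1/(C1 + 3*a))^(1/3)


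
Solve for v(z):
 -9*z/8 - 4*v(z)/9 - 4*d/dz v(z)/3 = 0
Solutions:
 v(z) = C1*exp(-z/3) - 81*z/32 + 243/32


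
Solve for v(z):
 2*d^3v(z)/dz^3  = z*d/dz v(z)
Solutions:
 v(z) = C1 + Integral(C2*airyai(2^(2/3)*z/2) + C3*airybi(2^(2/3)*z/2), z)


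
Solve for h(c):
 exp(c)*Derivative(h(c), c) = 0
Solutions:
 h(c) = C1


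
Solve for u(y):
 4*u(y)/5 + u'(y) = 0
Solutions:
 u(y) = C1*exp(-4*y/5)


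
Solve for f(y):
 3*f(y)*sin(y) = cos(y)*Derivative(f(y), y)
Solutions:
 f(y) = C1/cos(y)^3


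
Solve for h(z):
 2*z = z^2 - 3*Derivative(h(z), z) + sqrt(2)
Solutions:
 h(z) = C1 + z^3/9 - z^2/3 + sqrt(2)*z/3


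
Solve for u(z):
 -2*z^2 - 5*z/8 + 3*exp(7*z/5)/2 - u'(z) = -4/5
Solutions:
 u(z) = C1 - 2*z^3/3 - 5*z^2/16 + 4*z/5 + 15*exp(7*z/5)/14


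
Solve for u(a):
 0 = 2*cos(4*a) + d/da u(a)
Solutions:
 u(a) = C1 - sin(4*a)/2


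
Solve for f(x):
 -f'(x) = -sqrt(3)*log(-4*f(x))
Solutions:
 -sqrt(3)*Integral(1/(log(-_y) + 2*log(2)), (_y, f(x)))/3 = C1 - x


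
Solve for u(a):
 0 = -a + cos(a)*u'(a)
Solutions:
 u(a) = C1 + Integral(a/cos(a), a)


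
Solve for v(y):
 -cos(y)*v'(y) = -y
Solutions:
 v(y) = C1 + Integral(y/cos(y), y)


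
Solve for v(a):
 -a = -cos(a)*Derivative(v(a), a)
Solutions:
 v(a) = C1 + Integral(a/cos(a), a)


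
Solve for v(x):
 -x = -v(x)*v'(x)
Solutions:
 v(x) = -sqrt(C1 + x^2)
 v(x) = sqrt(C1 + x^2)
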